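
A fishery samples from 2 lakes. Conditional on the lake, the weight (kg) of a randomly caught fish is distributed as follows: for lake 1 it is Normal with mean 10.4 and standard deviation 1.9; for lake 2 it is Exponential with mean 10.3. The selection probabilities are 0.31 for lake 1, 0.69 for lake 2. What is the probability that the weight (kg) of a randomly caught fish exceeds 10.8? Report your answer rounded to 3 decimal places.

Conditional on each lake, P(X > 10.8): 1: 0.416628; 2: 0.350448.
By total probability, P(X > 10.8) = 0.31·0.416628 + 0.69·0.350448 = 0.370964.

0.371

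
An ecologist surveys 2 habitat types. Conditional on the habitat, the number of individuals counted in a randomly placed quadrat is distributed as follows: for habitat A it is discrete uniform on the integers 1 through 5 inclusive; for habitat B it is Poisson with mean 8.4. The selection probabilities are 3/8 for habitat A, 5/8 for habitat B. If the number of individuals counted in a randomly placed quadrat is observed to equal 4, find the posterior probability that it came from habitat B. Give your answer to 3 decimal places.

Likelihoods P(X=4 | ·): A: 0.2; B: 0.0466479.
Posterior ∝ prior × likelihood. Numerator for B: 0.625·0.0466479 = 0.0291549.
Normalizing constant: 0.375·0.2 + 0.625·0.0466479 = 0.104155.
P(B | observation) = 0.0291549 / 0.104155 = 0.279919.

0.280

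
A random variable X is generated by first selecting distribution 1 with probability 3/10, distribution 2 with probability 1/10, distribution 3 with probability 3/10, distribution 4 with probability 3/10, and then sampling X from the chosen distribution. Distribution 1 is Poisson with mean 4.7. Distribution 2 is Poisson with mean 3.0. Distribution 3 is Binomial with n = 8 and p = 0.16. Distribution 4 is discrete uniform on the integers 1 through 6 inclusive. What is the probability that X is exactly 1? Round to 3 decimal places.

Conditional on each component, P(X = 1): 1: 0.0427478; 2: 0.149361; 3: 0.377716; 4: 0.166667.
By total probability, P(X = 1) = 0.3·0.0427478 + 0.1·0.149361 + 0.3·0.377716 + 0.3·0.166667 = 0.191075.

0.191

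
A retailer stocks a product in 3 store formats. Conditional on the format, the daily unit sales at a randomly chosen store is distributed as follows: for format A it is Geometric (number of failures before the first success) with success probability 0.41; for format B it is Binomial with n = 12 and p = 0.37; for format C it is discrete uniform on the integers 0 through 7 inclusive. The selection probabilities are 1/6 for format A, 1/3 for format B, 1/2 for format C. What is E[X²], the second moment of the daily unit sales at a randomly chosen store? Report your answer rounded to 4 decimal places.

For each component E[X²] = Var + (mean)², giving A: 5.58061; B: 22.5108; C: 17.5.
Overall E[X²] = 0.166667·5.58061 + 0.333333·22.5108 + 0.5·17.5 = 17.1837.

17.1837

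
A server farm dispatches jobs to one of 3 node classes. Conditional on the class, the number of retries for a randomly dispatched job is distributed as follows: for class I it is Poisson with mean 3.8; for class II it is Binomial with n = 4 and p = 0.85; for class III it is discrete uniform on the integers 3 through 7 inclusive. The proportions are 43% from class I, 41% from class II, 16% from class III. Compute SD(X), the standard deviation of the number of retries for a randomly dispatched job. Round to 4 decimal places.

1.5679

Per component, I: μ=3.8, E[X²]=18.24; II: μ=3.4, E[X²]=12.07; III: μ=5, E[X²]=27.
E[X] = 0.43·3.8 + 0.41·3.4 + 0.16·5 = 3.828.
E[X²] = 0.43·18.24 + 0.41·12.07 + 0.16·27 = 17.1119.
Var(X) = E[X²] − (E[X])² = 17.1119 − 14.6536 = 2.45832.
SD(X) = √2.45832 = 1.5679.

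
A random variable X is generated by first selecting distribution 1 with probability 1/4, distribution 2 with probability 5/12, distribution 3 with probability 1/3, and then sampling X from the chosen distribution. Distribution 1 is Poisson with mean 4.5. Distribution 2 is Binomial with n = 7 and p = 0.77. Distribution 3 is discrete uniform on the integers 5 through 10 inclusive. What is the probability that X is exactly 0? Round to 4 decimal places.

0.0028

Conditional on each component, P(X = 0): 1: 0.011109; 2: 3.40483e-05; 3: 0.
By total probability, P(X = 0) = 0.25·0.011109 + 0.416667·3.40483e-05 + 0.333333·0 = 0.00279144.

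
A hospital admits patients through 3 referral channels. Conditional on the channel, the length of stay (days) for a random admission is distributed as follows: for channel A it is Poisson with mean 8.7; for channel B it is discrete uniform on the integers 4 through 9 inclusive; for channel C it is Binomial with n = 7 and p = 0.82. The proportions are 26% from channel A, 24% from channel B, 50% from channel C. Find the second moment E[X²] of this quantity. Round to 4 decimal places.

For each component E[X²] = Var + (mean)², giving A: 84.39; B: 45.1667; C: 33.9808.
Overall E[X²] = 0.26·84.39 + 0.24·45.1667 + 0.5·33.9808 = 49.7718.

49.7718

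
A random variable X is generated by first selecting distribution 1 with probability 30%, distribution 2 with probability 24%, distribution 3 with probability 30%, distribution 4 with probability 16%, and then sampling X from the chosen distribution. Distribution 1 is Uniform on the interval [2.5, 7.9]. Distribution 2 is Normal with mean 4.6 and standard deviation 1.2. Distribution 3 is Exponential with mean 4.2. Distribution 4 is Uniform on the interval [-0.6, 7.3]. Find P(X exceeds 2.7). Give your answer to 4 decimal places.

Conditional on each component, P(X > 2.7): 1: 0.962963; 2: 0.943327; 3: 0.525788; 4: 0.582278.
By total probability, P(X > 2.7) = 0.3·0.962963 + 0.24·0.943327 + 0.3·0.525788 + 0.16·0.582278 = 0.766188.

0.7662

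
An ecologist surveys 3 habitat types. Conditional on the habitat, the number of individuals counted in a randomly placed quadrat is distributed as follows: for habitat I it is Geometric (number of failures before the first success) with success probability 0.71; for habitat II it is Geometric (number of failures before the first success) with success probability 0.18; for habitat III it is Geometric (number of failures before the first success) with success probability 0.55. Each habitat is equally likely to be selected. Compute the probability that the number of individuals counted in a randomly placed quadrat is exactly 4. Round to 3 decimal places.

Conditional on each habitat, P(X = 4): I: 0.0050217; II: 0.0813819; III: 0.0225534.
By total probability, P(X = 4) = 0.333333·0.0050217 + 0.333333·0.0813819 + 0.333333·0.0225534 = 0.036319.

0.036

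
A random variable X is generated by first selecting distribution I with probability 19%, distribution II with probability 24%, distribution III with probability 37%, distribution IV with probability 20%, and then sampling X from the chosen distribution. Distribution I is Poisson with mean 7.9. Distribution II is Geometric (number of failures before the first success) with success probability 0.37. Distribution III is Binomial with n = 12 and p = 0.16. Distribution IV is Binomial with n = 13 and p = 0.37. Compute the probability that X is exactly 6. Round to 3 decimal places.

Conditional on each component, P(X = 6): I: 0.125171; II: 0.0231337; III: 0.00544587; IV: 0.173425.
By total probability, P(X = 6) = 0.19·0.125171 + 0.24·0.0231337 + 0.37·0.00544587 + 0.2·0.173425 = 0.0660345.

0.066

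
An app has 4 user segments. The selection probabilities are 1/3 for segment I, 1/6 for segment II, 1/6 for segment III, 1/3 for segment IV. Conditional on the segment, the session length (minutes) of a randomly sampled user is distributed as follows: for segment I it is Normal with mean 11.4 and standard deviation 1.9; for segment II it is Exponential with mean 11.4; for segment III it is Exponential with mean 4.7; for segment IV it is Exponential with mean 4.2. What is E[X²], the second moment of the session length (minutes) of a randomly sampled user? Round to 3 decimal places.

106.967

For each component E[X²] = Var + (mean)², giving I: 133.57; II: 259.92; III: 44.18; IV: 35.28.
Overall E[X²] = 0.333333·133.57 + 0.166667·259.92 + 0.166667·44.18 + 0.333333·35.28 = 106.967.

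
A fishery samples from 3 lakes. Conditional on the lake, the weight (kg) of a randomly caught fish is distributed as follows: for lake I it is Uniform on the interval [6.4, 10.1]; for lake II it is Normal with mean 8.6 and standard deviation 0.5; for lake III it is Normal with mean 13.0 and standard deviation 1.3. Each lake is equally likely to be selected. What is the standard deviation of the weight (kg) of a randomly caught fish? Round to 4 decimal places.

Per component, I: μ=8.25, E[X²]=69.2033; II: μ=8.6, E[X²]=74.21; III: μ=13, E[X²]=170.69.
E[X] = 0.333333·8.25 + 0.333333·8.6 + 0.333333·13 = 9.95.
E[X²] = 0.333333·69.2033 + 0.333333·74.21 + 0.333333·170.69 = 104.701.
Var(X) = E[X²] − (E[X])² = 104.701 − 99.0025 = 5.69861.
SD(X) = √5.69861 = 2.38718.

2.3872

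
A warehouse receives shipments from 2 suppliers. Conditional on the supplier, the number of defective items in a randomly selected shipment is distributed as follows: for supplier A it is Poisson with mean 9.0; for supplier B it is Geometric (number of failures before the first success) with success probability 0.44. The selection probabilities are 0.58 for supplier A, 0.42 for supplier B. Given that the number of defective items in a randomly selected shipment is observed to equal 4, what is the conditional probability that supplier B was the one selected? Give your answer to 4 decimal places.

Likelihoods P(X=4 | ·): A: 0.0337372; B: 0.0432718.
Posterior ∝ prior × likelihood. Numerator for B: 0.42·0.0432718 = 0.0181741.
Normalizing constant: 0.58·0.0337372 + 0.42·0.0432718 = 0.0377417.
P(B | observation) = 0.0181741 / 0.0377417 = 0.48154.

0.4815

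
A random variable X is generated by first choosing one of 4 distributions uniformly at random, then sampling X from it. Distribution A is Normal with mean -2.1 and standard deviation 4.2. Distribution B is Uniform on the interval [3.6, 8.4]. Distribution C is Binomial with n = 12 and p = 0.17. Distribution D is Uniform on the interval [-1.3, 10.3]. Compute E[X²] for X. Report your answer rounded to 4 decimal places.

24.3220

For each component E[X²] = Var + (mean)², giving A: 22.05; B: 37.92; C: 5.8548; D: 31.4633.
Overall E[X²] = 0.25·22.05 + 0.25·37.92 + 0.25·5.8548 + 0.25·31.4633 = 24.322.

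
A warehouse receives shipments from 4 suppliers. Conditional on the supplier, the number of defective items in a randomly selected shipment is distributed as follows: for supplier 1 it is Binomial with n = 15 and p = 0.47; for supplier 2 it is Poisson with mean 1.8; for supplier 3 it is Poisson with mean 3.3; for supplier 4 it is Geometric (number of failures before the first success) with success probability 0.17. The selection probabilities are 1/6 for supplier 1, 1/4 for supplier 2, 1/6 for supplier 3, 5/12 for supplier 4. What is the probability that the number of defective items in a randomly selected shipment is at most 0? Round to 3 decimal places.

Conditional on each supplier, P(X ≤ 0): 1: 7.31372e-05; 2: 0.165299; 3: 0.0368832; 4: 0.17.
By total probability, P(X ≤ 0) = 0.166667·7.31372e-05 + 0.25·0.165299 + 0.166667·0.0368832 + 0.416667·0.17 = 0.118317.

0.118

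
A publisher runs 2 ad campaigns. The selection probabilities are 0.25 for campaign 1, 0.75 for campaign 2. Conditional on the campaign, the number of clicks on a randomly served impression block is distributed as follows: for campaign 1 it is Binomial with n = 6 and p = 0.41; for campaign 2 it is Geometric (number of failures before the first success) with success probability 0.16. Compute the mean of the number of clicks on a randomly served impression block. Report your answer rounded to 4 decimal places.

4.5525

Component means — 1: 2.46; 2: 5.25.
E[X] = 0.25·2.46 + 0.75·5.25 = 4.5525.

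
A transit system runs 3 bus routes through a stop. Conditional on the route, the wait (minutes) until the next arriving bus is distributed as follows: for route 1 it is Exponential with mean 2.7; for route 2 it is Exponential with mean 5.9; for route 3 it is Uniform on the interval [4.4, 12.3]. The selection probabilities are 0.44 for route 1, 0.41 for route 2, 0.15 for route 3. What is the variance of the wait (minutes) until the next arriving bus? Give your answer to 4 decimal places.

Per component, 1: μ=2.7, E[X²]=14.58; 2: μ=5.9, E[X²]=69.62; 3: μ=8.35, E[X²]=74.9233.
E[X] = 0.44·2.7 + 0.41·5.9 + 0.15·8.35 = 4.8595.
E[X²] = 0.44·14.58 + 0.41·69.62 + 0.15·74.9233 = 46.1979.
Var(X) = E[X²] − (E[X])² = 46.1979 − 23.6147 = 22.5832.

22.5832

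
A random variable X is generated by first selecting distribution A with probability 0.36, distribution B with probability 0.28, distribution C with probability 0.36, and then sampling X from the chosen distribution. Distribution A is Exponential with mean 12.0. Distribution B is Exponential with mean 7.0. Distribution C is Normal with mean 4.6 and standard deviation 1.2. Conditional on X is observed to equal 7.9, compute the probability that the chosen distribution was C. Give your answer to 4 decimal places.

Likelihoods f(7.9 | ·): A: 0.0431428; B: 0.0462136; C: 0.00757797.
Posterior ∝ prior × likelihood. Numerator for C: 0.36·0.00757797 = 0.00272807.
Normalizing constant: 0.36·0.0431428 + 0.28·0.0462136 + 0.36·0.00757797 = 0.0311993.
P(C | observation) = 0.00272807 / 0.0311993 = 0.0874401.

0.0874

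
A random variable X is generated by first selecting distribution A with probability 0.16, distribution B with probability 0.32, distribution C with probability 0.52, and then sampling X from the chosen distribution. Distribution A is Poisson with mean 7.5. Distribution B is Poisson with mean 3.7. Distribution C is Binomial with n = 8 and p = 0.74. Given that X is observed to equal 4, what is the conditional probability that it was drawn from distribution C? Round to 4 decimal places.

0.4044

Likelihoods P(X=4 | ·): A: 0.0729164; B: 0.193066; C: 0.095922.
Posterior ∝ prior × likelihood. Numerator for C: 0.52·0.095922 = 0.0498794.
Normalizing constant: 0.16·0.0729164 + 0.32·0.193066 + 0.52·0.095922 = 0.123327.
P(C | observation) = 0.0498794 / 0.123327 = 0.404448.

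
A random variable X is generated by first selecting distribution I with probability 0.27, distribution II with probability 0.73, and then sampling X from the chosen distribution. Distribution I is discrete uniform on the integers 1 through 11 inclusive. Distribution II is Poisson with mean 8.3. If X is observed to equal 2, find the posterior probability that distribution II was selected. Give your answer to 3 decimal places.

Likelihoods P(X=2 | ·): I: 0.0909091; II: 0.00856016.
Posterior ∝ prior × likelihood. Numerator for II: 0.73·0.00856016 = 0.00624892.
Normalizing constant: 0.27·0.0909091 + 0.73·0.00856016 = 0.0307944.
P(II | observation) = 0.00624892 / 0.0307944 = 0.202924.

0.203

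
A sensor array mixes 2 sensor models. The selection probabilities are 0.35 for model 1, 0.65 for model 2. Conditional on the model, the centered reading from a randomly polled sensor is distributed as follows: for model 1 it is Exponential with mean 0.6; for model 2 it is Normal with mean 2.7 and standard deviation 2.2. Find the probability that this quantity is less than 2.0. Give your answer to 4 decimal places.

0.5814

Conditional on each model, P(X < 2.0): 1: 0.964326; 2: 0.375174.
By total probability, P(X < 2.0) = 0.35·0.964326 + 0.65·0.375174 = 0.581377.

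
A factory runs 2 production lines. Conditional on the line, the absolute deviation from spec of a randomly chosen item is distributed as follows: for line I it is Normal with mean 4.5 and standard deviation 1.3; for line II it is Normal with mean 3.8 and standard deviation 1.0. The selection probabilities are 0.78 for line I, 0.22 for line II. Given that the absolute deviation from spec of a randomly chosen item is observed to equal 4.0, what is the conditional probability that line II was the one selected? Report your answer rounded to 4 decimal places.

0.2790

Likelihoods f(4.0 | ·): I: 0.285; II: 0.391043.
Posterior ∝ prior × likelihood. Numerator for II: 0.22·0.391043 = 0.0860294.
Normalizing constant: 0.78·0.285 + 0.22·0.391043 = 0.308329.
P(II | observation) = 0.0860294 / 0.308329 = 0.279018.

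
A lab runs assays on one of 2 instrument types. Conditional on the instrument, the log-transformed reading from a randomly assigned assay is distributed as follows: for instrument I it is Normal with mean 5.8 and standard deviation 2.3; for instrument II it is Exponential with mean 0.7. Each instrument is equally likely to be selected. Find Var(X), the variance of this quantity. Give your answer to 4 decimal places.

9.3925

Per component, I: μ=5.8, E[X²]=38.93; II: μ=0.7, E[X²]=0.98.
E[X] = 0.5·5.8 + 0.5·0.7 = 3.25.
E[X²] = 0.5·38.93 + 0.5·0.98 = 19.955.
Var(X) = E[X²] − (E[X])² = 19.955 − 10.5625 = 9.3925.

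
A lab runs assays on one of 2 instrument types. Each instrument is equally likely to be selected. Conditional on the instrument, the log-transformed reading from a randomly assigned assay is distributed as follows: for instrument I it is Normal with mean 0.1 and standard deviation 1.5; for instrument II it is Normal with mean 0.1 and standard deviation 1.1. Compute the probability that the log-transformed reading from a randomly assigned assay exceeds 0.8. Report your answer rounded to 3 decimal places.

Conditional on each instrument, P(X > 0.8): I: 0.320369; II: 0.26227.
By total probability, P(X > 0.8) = 0.5·0.320369 + 0.5·0.26227 = 0.291319.

0.291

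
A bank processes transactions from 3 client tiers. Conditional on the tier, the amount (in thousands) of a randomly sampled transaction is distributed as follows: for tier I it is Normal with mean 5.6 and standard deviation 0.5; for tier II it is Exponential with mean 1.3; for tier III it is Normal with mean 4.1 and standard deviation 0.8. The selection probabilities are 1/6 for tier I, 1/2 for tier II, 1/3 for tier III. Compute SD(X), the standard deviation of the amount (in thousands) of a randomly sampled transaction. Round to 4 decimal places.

Per component, I: μ=5.6, E[X²]=31.61; II: μ=1.3, E[X²]=3.38; III: μ=4.1, E[X²]=17.45.
E[X] = 0.166667·5.6 + 0.5·1.3 + 0.333333·4.1 = 2.95.
E[X²] = 0.166667·31.61 + 0.5·3.38 + 0.333333·17.45 = 12.775.
Var(X) = E[X²] − (E[X])² = 12.775 − 8.7025 = 4.0725.
SD(X) = √4.0725 = 2.01804.

2.0180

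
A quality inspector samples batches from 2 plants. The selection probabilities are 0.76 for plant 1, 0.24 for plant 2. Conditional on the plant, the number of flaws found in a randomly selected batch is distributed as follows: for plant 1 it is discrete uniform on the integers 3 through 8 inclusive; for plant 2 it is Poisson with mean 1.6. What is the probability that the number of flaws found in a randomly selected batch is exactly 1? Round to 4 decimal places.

0.0775

Conditional on each plant, P(X = 1): 1: 0; 2: 0.323034.
By total probability, P(X = 1) = 0.76·0 + 0.24·0.323034 = 0.0775283.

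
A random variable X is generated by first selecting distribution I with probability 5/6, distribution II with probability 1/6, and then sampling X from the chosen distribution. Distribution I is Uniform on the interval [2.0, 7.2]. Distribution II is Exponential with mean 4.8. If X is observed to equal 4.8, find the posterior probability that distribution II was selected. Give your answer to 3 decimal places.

0.074

Likelihoods f(4.8 | ·): I: 0.192308; II: 0.0766416.
Posterior ∝ prior × likelihood. Numerator for II: 0.166667·0.0766416 = 0.0127736.
Normalizing constant: 0.833333·0.192308 + 0.166667·0.0766416 = 0.17303.
P(II | observation) = 0.0127736 / 0.17303 = 0.073823.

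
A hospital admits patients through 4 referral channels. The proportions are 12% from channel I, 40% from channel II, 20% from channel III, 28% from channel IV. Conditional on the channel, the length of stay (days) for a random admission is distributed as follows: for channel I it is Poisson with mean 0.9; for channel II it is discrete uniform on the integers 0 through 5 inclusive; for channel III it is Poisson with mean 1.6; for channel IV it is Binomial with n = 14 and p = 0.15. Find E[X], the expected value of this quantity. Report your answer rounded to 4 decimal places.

2.0160

Component means — I: 0.9; II: 2.5; III: 1.6; IV: 2.1.
E[X] = 0.12·0.9 + 0.4·2.5 + 0.2·1.6 + 0.28·2.1 = 2.016.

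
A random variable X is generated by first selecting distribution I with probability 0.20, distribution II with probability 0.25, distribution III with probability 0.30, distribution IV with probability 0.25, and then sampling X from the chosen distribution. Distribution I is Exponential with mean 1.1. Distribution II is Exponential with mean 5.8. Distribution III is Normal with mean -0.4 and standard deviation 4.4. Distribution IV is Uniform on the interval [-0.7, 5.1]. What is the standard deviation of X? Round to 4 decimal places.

4.5454

Per component, I: μ=1.1, E[X²]=2.42; II: μ=5.8, E[X²]=67.28; III: μ=-0.4, E[X²]=19.52; IV: μ=2.2, E[X²]=7.64333.
E[X] = 0.2·1.1 + 0.25·5.8 + 0.3·-0.4 + 0.25·2.2 = 2.1.
E[X²] = 0.2·2.42 + 0.25·67.28 + 0.3·19.52 + 0.25·7.64333 = 25.0708.
Var(X) = E[X²] − (E[X])² = 25.0708 − 4.41 = 20.6608.
SD(X) = √20.6608 = 4.54542.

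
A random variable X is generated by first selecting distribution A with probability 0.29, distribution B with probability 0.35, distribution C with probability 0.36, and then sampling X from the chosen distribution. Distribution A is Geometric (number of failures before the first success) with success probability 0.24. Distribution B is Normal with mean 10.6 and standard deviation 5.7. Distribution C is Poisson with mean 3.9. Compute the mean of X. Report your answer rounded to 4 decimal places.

Component means — A: 3.16667; B: 10.6; C: 3.9.
E[X] = 0.29·3.16667 + 0.35·10.6 + 0.36·3.9 = 6.03233.

6.0323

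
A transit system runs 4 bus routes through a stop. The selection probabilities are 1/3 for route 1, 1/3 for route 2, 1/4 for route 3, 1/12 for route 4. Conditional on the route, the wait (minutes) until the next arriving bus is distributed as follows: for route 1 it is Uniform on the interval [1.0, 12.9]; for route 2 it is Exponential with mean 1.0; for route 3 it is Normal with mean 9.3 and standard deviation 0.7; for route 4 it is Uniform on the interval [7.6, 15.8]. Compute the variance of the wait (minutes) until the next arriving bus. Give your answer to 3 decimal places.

Per component, 1: μ=6.95, E[X²]=60.1033; 2: μ=1, E[X²]=2; 3: μ=9.3, E[X²]=86.98; 4: μ=11.7, E[X²]=142.493.
E[X] = 0.333333·6.95 + 0.333333·1 + 0.25·9.3 + 0.0833333·11.7 = 5.95.
E[X²] = 0.333333·60.1033 + 0.333333·2 + 0.25·86.98 + 0.0833333·142.493 = 54.3206.
Var(X) = E[X²] − (E[X])² = 54.3206 − 35.4025 = 18.9181.

18.918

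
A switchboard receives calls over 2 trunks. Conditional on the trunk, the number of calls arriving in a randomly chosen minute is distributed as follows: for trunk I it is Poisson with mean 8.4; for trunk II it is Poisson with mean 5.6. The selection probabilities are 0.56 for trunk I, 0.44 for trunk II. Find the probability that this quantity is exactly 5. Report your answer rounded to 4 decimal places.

Conditional on each trunk, P(X = 5): I: 0.0783685; II: 0.169711.
By total probability, P(X = 5) = 0.56·0.0783685 + 0.44·0.169711 = 0.118559.

0.1186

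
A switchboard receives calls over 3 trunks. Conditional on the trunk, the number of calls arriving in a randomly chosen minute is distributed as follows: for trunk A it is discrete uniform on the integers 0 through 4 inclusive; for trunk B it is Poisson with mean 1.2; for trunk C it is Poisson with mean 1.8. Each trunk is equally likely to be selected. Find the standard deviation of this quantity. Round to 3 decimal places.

Per component, A: μ=2, E[X²]=6; B: μ=1.2, E[X²]=2.64; C: μ=1.8, E[X²]=5.04.
E[X] = 0.333333·2 + 0.333333·1.2 + 0.333333·1.8 = 1.66667.
E[X²] = 0.333333·6 + 0.333333·2.64 + 0.333333·5.04 = 4.56.
Var(X) = E[X²] − (E[X])² = 4.56 − 2.77778 = 1.78222.
SD(X) = √1.78222 = 1.335.

1.335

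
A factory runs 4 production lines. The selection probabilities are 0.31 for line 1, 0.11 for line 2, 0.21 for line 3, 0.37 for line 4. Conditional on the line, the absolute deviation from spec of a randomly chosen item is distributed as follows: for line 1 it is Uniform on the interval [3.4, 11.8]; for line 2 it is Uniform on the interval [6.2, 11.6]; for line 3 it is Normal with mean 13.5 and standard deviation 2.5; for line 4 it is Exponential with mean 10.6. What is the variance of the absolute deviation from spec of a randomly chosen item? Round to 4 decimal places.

49.5917

Per component, 1: μ=7.6, E[X²]=63.64; 2: μ=8.9, E[X²]=81.64; 3: μ=13.5, E[X²]=188.5; 4: μ=10.6, E[X²]=224.72.
E[X] = 0.31·7.6 + 0.11·8.9 + 0.21·13.5 + 0.37·10.6 = 10.092.
E[X²] = 0.31·63.64 + 0.11·81.64 + 0.21·188.5 + 0.37·224.72 = 151.44.
Var(X) = E[X²] − (E[X])² = 151.44 − 101.848 = 49.5917.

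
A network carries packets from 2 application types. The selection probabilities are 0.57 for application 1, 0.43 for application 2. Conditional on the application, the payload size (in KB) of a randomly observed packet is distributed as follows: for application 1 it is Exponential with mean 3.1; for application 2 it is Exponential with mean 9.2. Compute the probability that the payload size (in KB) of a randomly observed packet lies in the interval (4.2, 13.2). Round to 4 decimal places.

Conditional on each application, P(4.2 < X < 13.2): 1: 0.243839; 2: 0.395316.
By total probability, P(4.2 < X < 13.2) = 0.57·0.243839 + 0.43·0.395316 = 0.308974.

0.3090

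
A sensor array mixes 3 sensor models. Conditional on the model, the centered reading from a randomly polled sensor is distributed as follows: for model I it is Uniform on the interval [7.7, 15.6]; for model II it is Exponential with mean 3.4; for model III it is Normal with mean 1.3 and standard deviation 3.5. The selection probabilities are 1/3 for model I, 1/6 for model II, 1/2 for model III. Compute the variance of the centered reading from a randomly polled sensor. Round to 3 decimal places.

31.788

Per component, I: μ=11.65, E[X²]=140.923; II: μ=3.4, E[X²]=23.12; III: μ=1.3, E[X²]=13.94.
E[X] = 0.333333·11.65 + 0.166667·3.4 + 0.5·1.3 = 5.1.
E[X²] = 0.333333·140.923 + 0.166667·23.12 + 0.5·13.94 = 57.7978.
Var(X) = E[X²] − (E[X])² = 57.7978 − 26.01 = 31.7878.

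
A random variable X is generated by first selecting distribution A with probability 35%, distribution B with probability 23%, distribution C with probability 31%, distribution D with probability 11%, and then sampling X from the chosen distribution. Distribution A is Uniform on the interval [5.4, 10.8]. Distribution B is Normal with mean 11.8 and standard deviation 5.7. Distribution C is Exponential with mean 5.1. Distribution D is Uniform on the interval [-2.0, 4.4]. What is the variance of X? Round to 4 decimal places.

Per component, A: μ=8.1, E[X²]=68.04; B: μ=11.8, E[X²]=171.73; C: μ=5.1, E[X²]=52.02; D: μ=1.2, E[X²]=4.85333.
E[X] = 0.35·8.1 + 0.23·11.8 + 0.31·5.1 + 0.11·1.2 = 7.262.
E[X²] = 0.35·68.04 + 0.23·171.73 + 0.31·52.02 + 0.11·4.85333 = 79.972.
Var(X) = E[X²] − (E[X])² = 79.972 − 52.7366 = 27.2353.

27.2353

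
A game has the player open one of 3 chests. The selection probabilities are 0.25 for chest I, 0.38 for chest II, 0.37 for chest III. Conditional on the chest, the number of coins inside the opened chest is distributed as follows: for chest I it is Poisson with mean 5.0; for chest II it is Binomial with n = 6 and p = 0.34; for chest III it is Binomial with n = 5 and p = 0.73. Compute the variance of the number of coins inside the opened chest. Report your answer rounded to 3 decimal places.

3.492

Per component, I: μ=5, E[X²]=30; II: μ=2.04, E[X²]=5.508; III: μ=3.65, E[X²]=14.308.
E[X] = 0.25·5 + 0.38·2.04 + 0.37·3.65 = 3.3757.
E[X²] = 0.25·30 + 0.38·5.508 + 0.37·14.308 = 14.887.
Var(X) = E[X²] − (E[X])² = 14.887 − 11.3954 = 3.49165.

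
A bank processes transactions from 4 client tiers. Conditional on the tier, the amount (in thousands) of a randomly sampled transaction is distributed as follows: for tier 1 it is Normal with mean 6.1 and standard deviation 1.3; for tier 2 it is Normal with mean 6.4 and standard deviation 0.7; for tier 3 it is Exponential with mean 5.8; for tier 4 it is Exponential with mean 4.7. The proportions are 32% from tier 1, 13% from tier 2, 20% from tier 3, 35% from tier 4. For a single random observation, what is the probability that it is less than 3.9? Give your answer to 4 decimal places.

Conditional on each tier, P(X < 3.9): 1: 0.0452937; 2: 0.00017752; 3: 0.489525; 4: 0.563858.
By total probability, P(X < 3.9) = 0.32·0.0452937 + 0.13·0.00017752 + 0.2·0.489525 + 0.35·0.563858 = 0.309772.

0.3098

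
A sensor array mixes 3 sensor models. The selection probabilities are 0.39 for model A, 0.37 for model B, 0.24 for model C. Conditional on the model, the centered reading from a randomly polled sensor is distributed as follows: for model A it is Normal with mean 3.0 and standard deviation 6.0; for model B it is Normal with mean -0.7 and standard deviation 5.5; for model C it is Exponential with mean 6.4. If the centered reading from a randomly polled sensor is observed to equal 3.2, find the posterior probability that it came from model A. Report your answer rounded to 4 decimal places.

0.3727

Likelihoods f(3.2 | ·): A: 0.0664535; B: 0.056411; C: 0.0947704.
Posterior ∝ prior × likelihood. Numerator for A: 0.39·0.0664535 = 0.0259168.
Normalizing constant: 0.39·0.0664535 + 0.37·0.056411 + 0.24·0.0947704 = 0.0695338.
P(A | observation) = 0.0259168 / 0.0695338 = 0.372723.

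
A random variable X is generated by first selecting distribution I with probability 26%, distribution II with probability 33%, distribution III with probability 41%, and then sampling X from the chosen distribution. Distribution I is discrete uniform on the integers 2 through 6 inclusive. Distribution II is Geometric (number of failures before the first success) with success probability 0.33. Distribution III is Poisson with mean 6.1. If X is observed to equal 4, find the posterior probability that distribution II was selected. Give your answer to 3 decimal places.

0.173

Likelihoods P(X=4 | ·): I: 0.2; II: 0.0664987; III: 0.129393.
Posterior ∝ prior × likelihood. Numerator for II: 0.33·0.0664987 = 0.0219446.
Normalizing constant: 0.26·0.2 + 0.33·0.0664987 + 0.41·0.129393 = 0.126996.
P(II | observation) = 0.0219446 / 0.126996 = 0.172798.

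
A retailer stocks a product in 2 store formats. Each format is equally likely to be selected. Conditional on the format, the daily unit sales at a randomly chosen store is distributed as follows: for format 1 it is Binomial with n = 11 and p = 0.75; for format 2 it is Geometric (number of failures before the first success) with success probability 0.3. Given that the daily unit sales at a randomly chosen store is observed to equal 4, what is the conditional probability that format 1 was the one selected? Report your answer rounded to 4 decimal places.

0.0813

Likelihoods P(X=4 | ·): 1: 0.00637293; 2: 0.07203.
Posterior ∝ prior × likelihood. Numerator for 1: 0.5·0.00637293 = 0.00318646.
Normalizing constant: 0.5·0.00637293 + 0.5·0.07203 = 0.0392015.
P(1 | observation) = 0.00318646 / 0.0392015 = 0.0812843.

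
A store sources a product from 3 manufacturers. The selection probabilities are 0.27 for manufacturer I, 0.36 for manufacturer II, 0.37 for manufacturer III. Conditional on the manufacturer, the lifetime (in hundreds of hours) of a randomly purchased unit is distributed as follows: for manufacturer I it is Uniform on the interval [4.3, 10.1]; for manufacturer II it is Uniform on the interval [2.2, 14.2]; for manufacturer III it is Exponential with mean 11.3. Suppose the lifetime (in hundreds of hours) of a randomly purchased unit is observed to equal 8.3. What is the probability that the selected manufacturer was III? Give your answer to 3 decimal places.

0.170

Likelihoods f(8.3 | ·): I: 0.172414; II: 0.0833333; III: 0.0424548.
Posterior ∝ prior × likelihood. Numerator for III: 0.37·0.0424548 = 0.0157083.
Normalizing constant: 0.27·0.172414 + 0.36·0.0833333 + 0.37·0.0424548 = 0.09226.
P(III | observation) = 0.0157083 / 0.09226 = 0.170261.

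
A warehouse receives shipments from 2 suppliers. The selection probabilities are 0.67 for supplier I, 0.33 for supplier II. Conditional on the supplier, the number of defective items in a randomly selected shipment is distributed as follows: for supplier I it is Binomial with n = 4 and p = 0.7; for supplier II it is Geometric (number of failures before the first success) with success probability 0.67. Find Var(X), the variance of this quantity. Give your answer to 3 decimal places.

1.983

Per component, I: μ=2.8, E[X²]=8.68; II: μ=0.492537, E[X²]=0.977723.
E[X] = 0.67·2.8 + 0.33·0.492537 = 2.03854.
E[X²] = 0.67·8.68 + 0.33·0.977723 = 6.13825.
Var(X) = E[X²] − (E[X])² = 6.13825 − 4.15563 = 1.98261.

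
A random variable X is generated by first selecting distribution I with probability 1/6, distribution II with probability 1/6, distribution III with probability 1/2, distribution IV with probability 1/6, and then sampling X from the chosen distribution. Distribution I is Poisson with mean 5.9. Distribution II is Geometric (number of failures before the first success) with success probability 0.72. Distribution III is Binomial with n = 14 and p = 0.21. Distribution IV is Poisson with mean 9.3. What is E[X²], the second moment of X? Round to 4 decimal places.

28.3483

For each component E[X²] = Var + (mean)², giving I: 40.71; II: 0.691358; III: 10.9662; IV: 95.79.
Overall E[X²] = 0.166667·40.71 + 0.166667·0.691358 + 0.5·10.9662 + 0.166667·95.79 = 28.3483.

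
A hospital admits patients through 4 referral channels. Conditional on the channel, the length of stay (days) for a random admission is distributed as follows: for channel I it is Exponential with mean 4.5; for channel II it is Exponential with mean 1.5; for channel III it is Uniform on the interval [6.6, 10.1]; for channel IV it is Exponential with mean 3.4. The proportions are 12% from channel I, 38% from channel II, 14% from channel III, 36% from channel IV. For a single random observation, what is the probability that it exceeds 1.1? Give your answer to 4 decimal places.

Conditional on each channel, P(X > 1.1): I: 0.783139; II: 0.480305; III: 1; IV: 0.723591.
By total probability, P(X > 1.1) = 0.12·0.783139 + 0.38·0.480305 + 0.14·1 + 0.36·0.723591 = 0.676985.

0.6770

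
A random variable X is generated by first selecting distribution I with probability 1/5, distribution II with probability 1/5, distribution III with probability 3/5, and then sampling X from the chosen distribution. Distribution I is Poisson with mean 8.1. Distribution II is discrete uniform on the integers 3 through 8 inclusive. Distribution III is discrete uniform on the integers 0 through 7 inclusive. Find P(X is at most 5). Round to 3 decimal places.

Conditional on each component, P(X ≤ 5): I: 0.182246; II: 0.5; III: 0.75.
By total probability, P(X ≤ 5) = 0.2·0.182246 + 0.2·0.5 + 0.6·0.75 = 0.586449.

0.586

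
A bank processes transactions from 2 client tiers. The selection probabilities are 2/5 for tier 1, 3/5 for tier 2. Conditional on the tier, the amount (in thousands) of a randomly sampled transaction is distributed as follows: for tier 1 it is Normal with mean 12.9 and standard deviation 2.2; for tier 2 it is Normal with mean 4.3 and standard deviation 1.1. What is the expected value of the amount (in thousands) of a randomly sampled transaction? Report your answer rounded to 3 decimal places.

7.740

Component means — 1: 12.9; 2: 4.3.
E[X] = 0.4·12.9 + 0.6·4.3 = 7.74.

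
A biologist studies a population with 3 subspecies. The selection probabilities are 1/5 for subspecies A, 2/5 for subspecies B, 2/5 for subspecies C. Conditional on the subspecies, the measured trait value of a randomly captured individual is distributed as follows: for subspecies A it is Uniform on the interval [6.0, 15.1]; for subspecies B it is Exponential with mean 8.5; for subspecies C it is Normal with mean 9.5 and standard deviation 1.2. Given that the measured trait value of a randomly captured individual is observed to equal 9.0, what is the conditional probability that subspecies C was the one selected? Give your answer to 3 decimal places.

0.761

Likelihoods f(9.0 | ·): A: 0.10989; B: 0.0408075; C: 0.30481.
Posterior ∝ prior × likelihood. Numerator for C: 0.4·0.30481 = 0.121924.
Normalizing constant: 0.2·0.10989 + 0.4·0.0408075 + 0.4·0.30481 = 0.160225.
P(C | observation) = 0.121924 / 0.160225 = 0.760955.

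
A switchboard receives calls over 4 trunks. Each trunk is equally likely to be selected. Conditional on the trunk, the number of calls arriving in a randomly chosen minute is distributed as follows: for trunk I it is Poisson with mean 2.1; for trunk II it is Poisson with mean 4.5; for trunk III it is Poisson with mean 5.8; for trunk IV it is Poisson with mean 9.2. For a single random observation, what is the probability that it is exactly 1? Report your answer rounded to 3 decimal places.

0.081

Conditional on each trunk, P(X = 1): I: 0.257158; II: 0.0499905; III: 0.0175598; IV: 0.000929562.
By total probability, P(X = 1) = 0.25·0.257158 + 0.25·0.0499905 + 0.25·0.0175598 + 0.25·0.000929562 = 0.0814096.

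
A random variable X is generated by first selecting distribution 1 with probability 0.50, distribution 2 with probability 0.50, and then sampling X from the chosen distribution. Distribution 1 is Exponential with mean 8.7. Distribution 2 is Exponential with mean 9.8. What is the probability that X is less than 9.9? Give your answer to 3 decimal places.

Conditional on each component, P(X < 9.9): 1: 0.679519; 2: 0.635855.
By total probability, P(X < 9.9) = 0.5·0.679519 + 0.5·0.635855 = 0.657687.

0.658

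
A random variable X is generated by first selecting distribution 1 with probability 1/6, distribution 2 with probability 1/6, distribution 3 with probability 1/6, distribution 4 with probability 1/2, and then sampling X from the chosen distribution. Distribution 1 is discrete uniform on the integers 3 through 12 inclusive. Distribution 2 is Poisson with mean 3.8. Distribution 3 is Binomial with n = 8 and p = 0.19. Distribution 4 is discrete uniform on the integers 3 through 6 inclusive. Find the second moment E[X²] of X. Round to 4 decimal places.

For each component E[X²] = Var + (mean)², giving 1: 64.5; 2: 18.24; 3: 3.5416; 4: 21.5.
Overall E[X²] = 0.166667·64.5 + 0.166667·18.24 + 0.166667·3.5416 + 0.5·21.5 = 25.1303.

25.1303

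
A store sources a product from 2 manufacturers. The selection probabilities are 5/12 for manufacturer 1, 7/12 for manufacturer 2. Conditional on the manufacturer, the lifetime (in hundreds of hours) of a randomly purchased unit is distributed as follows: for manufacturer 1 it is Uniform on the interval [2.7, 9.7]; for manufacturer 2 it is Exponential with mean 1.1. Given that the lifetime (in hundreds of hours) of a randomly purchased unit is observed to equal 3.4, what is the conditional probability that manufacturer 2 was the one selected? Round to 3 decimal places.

Likelihoods f(3.4 | ·): 1: 0.142857; 2: 0.0413278.
Posterior ∝ prior × likelihood. Numerator for 2: 0.583333·0.0413278 = 0.0241079.
Normalizing constant: 0.416667·0.142857 + 0.583333·0.0413278 = 0.0836317.
P(2 | observation) = 0.0241079 / 0.0836317 = 0.288263.

0.288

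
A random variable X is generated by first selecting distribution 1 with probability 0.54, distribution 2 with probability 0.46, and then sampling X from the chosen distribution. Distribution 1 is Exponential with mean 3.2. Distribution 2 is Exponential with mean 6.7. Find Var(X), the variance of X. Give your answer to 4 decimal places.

Per component, 1: μ=3.2, E[X²]=20.48; 2: μ=6.7, E[X²]=89.78.
E[X] = 0.54·3.2 + 0.46·6.7 = 4.81.
E[X²] = 0.54·20.48 + 0.46·89.78 = 52.358.
Var(X) = E[X²] − (E[X])² = 52.358 − 23.1361 = 29.2219.

29.2219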